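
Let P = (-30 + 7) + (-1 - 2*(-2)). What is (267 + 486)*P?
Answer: -15060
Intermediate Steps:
P = -20 (P = -23 + (-1 + 4) = -23 + 3 = -20)
(267 + 486)*P = (267 + 486)*(-20) = 753*(-20) = -15060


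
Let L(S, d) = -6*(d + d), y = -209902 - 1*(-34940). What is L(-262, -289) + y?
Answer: -171494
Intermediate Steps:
y = -174962 (y = -209902 + 34940 = -174962)
L(S, d) = -12*d
L(-262, -289) + y = -12*(-289) - 174962 = 3468 - 174962 = -171494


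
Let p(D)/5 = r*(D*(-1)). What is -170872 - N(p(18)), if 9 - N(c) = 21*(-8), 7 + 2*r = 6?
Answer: -171049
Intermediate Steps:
r = -½ (r = -7/2 + (½)*6 = -7/2 + 3 = -½ ≈ -0.50000)
p(D) = 5*D/2 (p(D) = 5*(-D*(-1)/2) = 5*(-(-1)*D/2) = 5*(D/2) = 5*D/2)
N(c) = 177 (N(c) = 9 - 21*(-8) = 9 - 1*(-168) = 9 + 168 = 177)
-170872 - N(p(18)) = -170872 - 1*177 = -170872 - 177 = -171049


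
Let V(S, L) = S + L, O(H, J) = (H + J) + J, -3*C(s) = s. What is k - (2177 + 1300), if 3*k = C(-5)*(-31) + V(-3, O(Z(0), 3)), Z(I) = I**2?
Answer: -31439/9 ≈ -3493.2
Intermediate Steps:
C(s) = -s/3
O(H, J) = H + 2*J
V(S, L) = L + S
k = -146/9 (k = (-1/3*(-5)*(-31) + ((0**2 + 2*3) - 3))/3 = ((5/3)*(-31) + ((0 + 6) - 3))/3 = (-155/3 + (6 - 3))/3 = (-155/3 + 3)/3 = (1/3)*(-146/3) = -146/9 ≈ -16.222)
k - (2177 + 1300) = -146/9 - (2177 + 1300) = -146/9 - 1*3477 = -146/9 - 3477 = -31439/9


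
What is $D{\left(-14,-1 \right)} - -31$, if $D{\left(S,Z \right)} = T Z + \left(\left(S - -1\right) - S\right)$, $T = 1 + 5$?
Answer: $26$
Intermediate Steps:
$T = 6$
$D{\left(S,Z \right)} = 1 + 6 Z$ ($D{\left(S,Z \right)} = 6 Z + \left(\left(S - -1\right) - S\right) = 6 Z + \left(\left(S + 1\right) - S\right) = 6 Z + \left(\left(1 + S\right) - S\right) = 6 Z + 1 = 1 + 6 Z$)
$D{\left(-14,-1 \right)} - -31 = \left(1 + 6 \left(-1\right)\right) - -31 = \left(1 - 6\right) + 31 = -5 + 31 = 26$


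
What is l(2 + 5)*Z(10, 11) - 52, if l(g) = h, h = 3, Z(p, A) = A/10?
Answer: -487/10 ≈ -48.700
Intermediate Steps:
Z(p, A) = A/10 (Z(p, A) = A*(1/10) = A/10)
l(g) = 3
l(2 + 5)*Z(10, 11) - 52 = 3*((1/10)*11) - 52 = 3*(11/10) - 52 = 33/10 - 52 = -487/10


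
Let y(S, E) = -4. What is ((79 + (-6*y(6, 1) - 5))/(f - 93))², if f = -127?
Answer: 2401/12100 ≈ 0.19843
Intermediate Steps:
((79 + (-6*y(6, 1) - 5))/(f - 93))² = ((79 + (-6*(-4) - 5))/(-127 - 93))² = ((79 + (24 - 5))/(-220))² = ((79 + 19)*(-1/220))² = (98*(-1/220))² = (-49/110)² = 2401/12100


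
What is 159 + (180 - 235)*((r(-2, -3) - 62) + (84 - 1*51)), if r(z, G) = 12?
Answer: 1094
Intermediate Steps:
159 + (180 - 235)*((r(-2, -3) - 62) + (84 - 1*51)) = 159 + (180 - 235)*((12 - 62) + (84 - 1*51)) = 159 - 55*(-50 + (84 - 51)) = 159 - 55*(-50 + 33) = 159 - 55*(-17) = 159 + 935 = 1094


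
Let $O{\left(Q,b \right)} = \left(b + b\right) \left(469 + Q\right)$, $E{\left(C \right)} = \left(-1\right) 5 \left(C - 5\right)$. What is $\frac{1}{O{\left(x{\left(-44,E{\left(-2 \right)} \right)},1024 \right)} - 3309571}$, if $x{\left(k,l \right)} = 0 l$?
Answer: $- \frac{1}{2349059} \approx -4.257 \cdot 10^{-7}$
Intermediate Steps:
$E{\left(C \right)} = 25 - 5 C$ ($E{\left(C \right)} = - 5 \left(C - 5\right) = - 5 \left(-5 + C\right) = 25 - 5 C$)
$x{\left(k,l \right)} = 0$
$O{\left(Q,b \right)} = 2 b \left(469 + Q\right)$
$\frac{1}{O{\left(x{\left(-44,E{\left(-2 \right)} \right)},1024 \right)} - 3309571} = \frac{1}{2 \cdot 1024 \left(469 + 0\right) - 3309571} = \frac{1}{2 \cdot 1024 \cdot 469 - 3309571} = \frac{1}{960512 - 3309571} = \frac{1}{-2349059} = - \frac{1}{2349059}$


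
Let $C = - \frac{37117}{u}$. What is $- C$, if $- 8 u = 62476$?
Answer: $- \frac{74234}{15619} \approx -4.7528$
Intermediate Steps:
$u = - \frac{15619}{2}$ ($u = \left(- \frac{1}{8}\right) 62476 = - \frac{15619}{2} \approx -7809.5$)
$C = \frac{74234}{15619}$ ($C = - \frac{37117}{- \frac{15619}{2}} = \left(-37117\right) \left(- \frac{2}{15619}\right) = \frac{74234}{15619} \approx 4.7528$)
$- C = \left(-1\right) \frac{74234}{15619} = - \frac{74234}{15619}$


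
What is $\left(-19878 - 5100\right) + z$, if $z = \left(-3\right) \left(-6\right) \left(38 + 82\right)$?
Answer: $-22818$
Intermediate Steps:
$z = 2160$ ($z = 18 \cdot 120 = 2160$)
$\left(-19878 - 5100\right) + z = \left(-19878 - 5100\right) + 2160 = -24978 + 2160 = -22818$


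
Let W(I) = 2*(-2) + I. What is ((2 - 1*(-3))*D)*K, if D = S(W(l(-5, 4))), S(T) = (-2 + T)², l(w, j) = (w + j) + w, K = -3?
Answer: -2160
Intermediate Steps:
l(w, j) = j + 2*w (l(w, j) = (j + w) + w = j + 2*w)
W(I) = -4 + I
D = 144 (D = (-2 + (-4 + (4 + 2*(-5))))² = (-2 + (-4 + (4 - 10)))² = (-2 + (-4 - 6))² = (-2 - 10)² = (-12)² = 144)
((2 - 1*(-3))*D)*K = ((2 - 1*(-3))*144)*(-3) = ((2 + 3)*144)*(-3) = (5*144)*(-3) = 720*(-3) = -2160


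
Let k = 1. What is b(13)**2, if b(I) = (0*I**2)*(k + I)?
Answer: 0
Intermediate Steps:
b(I) = 0 (b(I) = (0*I**2)*(1 + I) = 0*(1 + I) = 0)
b(13)**2 = 0**2 = 0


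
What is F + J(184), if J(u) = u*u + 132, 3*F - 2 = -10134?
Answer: 91832/3 ≈ 30611.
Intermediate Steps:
F = -10132/3 (F = ⅔ + (⅓)*(-10134) = ⅔ - 3378 = -10132/3 ≈ -3377.3)
J(u) = 132 + u² (J(u) = u² + 132 = 132 + u²)
F + J(184) = -10132/3 + (132 + 184²) = -10132/3 + (132 + 33856) = -10132/3 + 33988 = 91832/3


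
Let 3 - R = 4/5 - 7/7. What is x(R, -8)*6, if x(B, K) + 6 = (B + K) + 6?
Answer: -144/5 ≈ -28.800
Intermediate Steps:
R = 16/5 (R = 3 - (4/5 - 7/7) = 3 - (4*(1/5) - 7*1/7) = 3 - (4/5 - 1) = 3 - 1*(-1/5) = 3 + 1/5 = 16/5 ≈ 3.2000)
x(B, K) = B + K (x(B, K) = -6 + ((B + K) + 6) = -6 + (6 + B + K) = B + K)
x(R, -8)*6 = (16/5 - 8)*6 = -24/5*6 = -144/5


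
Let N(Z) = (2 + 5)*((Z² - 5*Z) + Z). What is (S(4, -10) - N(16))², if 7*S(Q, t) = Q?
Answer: 88435216/49 ≈ 1.8048e+6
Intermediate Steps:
S(Q, t) = Q/7
N(Z) = -28*Z + 7*Z² (N(Z) = 7*(Z² - 4*Z) = -28*Z + 7*Z²)
(S(4, -10) - N(16))² = ((⅐)*4 - 7*16*(-4 + 16))² = (4/7 - 7*16*12)² = (4/7 - 1*1344)² = (4/7 - 1344)² = (-9404/7)² = 88435216/49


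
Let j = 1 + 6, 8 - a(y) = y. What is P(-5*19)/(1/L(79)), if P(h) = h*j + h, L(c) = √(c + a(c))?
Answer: -1520*√2 ≈ -2149.6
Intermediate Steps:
a(y) = 8 - y
j = 7
L(c) = 2*√2 (L(c) = √(c + (8 - c)) = √8 = 2*√2)
P(h) = 8*h (P(h) = h*7 + h = 7*h + h = 8*h)
P(-5*19)/(1/L(79)) = (8*(-5*19))/(1/(2*√2)) = (8*(-95))/((√2/4)) = -1520*√2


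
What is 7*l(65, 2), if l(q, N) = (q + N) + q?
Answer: 924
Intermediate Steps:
l(q, N) = N + 2*q (l(q, N) = (N + q) + q = N + 2*q)
7*l(65, 2) = 7*(2 + 2*65) = 7*(2 + 130) = 7*132 = 924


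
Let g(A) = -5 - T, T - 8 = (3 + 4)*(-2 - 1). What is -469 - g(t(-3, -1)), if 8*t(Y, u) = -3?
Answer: -477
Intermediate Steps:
t(Y, u) = -3/8 (t(Y, u) = (1/8)*(-3) = -3/8)
T = -13 (T = 8 + (3 + 4)*(-2 - 1) = 8 + 7*(-3) = 8 - 21 = -13)
g(A) = 8 (g(A) = -5 - 1*(-13) = -5 + 13 = 8)
-469 - g(t(-3, -1)) = -469 - 1*8 = -469 - 8 = -477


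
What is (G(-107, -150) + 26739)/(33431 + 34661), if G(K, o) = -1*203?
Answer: 6634/17023 ≈ 0.38971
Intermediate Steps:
G(K, o) = -203
(G(-107, -150) + 26739)/(33431 + 34661) = (-203 + 26739)/(33431 + 34661) = 26536/68092 = 26536*(1/68092) = 6634/17023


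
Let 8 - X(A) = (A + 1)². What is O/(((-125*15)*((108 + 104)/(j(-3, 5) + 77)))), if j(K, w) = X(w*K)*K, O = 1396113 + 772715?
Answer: -347554687/99375 ≈ -3497.4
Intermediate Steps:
O = 2168828
X(A) = 8 - (1 + A)² (X(A) = 8 - (A + 1)² = 8 - (1 + A)²)
j(K, w) = K*(8 - (1 + K*w)²) (j(K, w) = (8 - (1 + w*K)²)*K = (8 - (1 + K*w)²)*K = K*(8 - (1 + K*w)²))
O/(((-125*15)*((108 + 104)/(j(-3, 5) + 77)))) = 2168828/(((-125*15)*((108 + 104)/(-1*(-3)*(-8 + (1 - 3*5)²) + 77)))) = 2168828/((-397500/(-1*(-3)*(-8 + (1 - 15)²) + 77))) = 2168828/((-397500/(-1*(-3)*(-8 + (-14)²) + 77))) = 2168828/((-397500/(-1*(-3)*(-8 + 196) + 77))) = 2168828/((-397500/(-1*(-3)*188 + 77))) = 2168828/((-397500/(564 + 77))) = 2168828/((-397500/641)) = 2168828/((-1875*212/641)) = 2168828/(-397500/641) = 2168828*(-641/397500) = -347554687/99375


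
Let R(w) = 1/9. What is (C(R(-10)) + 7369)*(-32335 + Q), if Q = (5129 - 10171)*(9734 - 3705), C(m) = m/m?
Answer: -224273175610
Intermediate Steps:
R(w) = 1/9
C(m) = 1
Q = -30398218 (Q = -5042*6029 = -30398218)
(C(R(-10)) + 7369)*(-32335 + Q) = (1 + 7369)*(-32335 - 30398218) = 7370*(-30430553) = -224273175610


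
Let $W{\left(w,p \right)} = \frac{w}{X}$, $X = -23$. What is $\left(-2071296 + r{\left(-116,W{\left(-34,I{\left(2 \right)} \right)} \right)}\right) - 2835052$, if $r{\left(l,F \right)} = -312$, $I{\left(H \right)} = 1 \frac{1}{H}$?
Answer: $-4906660$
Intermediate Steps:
$I{\left(H \right)} = \frac{1}{H}$
$W{\left(w,p \right)} = - \frac{w}{23}$ ($W{\left(w,p \right)} = \frac{w}{-23} = w \left(- \frac{1}{23}\right) = - \frac{w}{23}$)
$\left(-2071296 + r{\left(-116,W{\left(-34,I{\left(2 \right)} \right)} \right)}\right) - 2835052 = \left(-2071296 - 312\right) - 2835052 = -2071608 - 2835052 = -4906660$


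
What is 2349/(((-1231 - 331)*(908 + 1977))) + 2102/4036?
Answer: 1182863647/2273463665 ≈ 0.52029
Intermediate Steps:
2349/(((-1231 - 331)*(908 + 1977))) + 2102/4036 = 2349/((-1562*2885)) + 2102*(1/4036) = 2349/(-4506370) + 1051/2018 = 2349*(-1/4506370) + 1051/2018 = -2349/4506370 + 1051/2018 = 1182863647/2273463665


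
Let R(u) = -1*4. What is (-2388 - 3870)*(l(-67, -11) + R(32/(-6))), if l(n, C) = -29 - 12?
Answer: 281610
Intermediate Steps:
R(u) = -4
l(n, C) = -41
(-2388 - 3870)*(l(-67, -11) + R(32/(-6))) = (-2388 - 3870)*(-41 - 4) = -6258*(-45) = 281610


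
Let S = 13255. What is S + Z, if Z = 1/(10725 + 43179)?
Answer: 714497521/53904 ≈ 13255.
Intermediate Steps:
Z = 1/53904 ≈ 1.8552e-5
S + Z = 13255 + 1/53904 = 714497521/53904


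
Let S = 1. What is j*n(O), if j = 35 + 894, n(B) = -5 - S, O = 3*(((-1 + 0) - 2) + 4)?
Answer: -5574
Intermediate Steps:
O = 3 (O = 3*((-1 - 2) + 4) = 3*(-3 + 4) = 3*1 = 3)
n(B) = -6 (n(B) = -5 - 1*1 = -5 - 1 = -6)
j = 929
j*n(O) = 929*(-6) = -5574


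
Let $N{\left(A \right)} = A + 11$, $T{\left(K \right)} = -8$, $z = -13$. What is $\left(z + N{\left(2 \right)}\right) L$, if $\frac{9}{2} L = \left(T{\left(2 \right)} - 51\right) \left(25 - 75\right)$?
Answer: $0$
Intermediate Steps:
$N{\left(A \right)} = 11 + A$
$L = \frac{5900}{9}$ ($L = \frac{2 \left(-8 - 51\right) \left(25 - 75\right)}{9} = \frac{2 \left(\left(-59\right) \left(-50\right)\right)}{9} = \frac{2}{9} \cdot 2950 = \frac{5900}{9} \approx 655.56$)
$\left(z + N{\left(2 \right)}\right) L = \left(-13 + \left(11 + 2\right)\right) \frac{5900}{9} = \left(-13 + 13\right) \frac{5900}{9} = 0 \cdot \frac{5900}{9} = 0$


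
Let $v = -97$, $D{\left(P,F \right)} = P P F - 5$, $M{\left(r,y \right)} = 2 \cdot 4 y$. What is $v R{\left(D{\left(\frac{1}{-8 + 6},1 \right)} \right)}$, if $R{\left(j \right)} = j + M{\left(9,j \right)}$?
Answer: $\frac{16587}{4} \approx 4146.8$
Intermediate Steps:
$M{\left(r,y \right)} = 8 y$
$D{\left(P,F \right)} = -5 + F P^{2}$ ($D{\left(P,F \right)} = P^{2} F - 5 = F P^{2} - 5 = -5 + F P^{2}$)
$R{\left(j \right)} = 9 j$ ($R{\left(j \right)} = j + 8 j = 9 j$)
$v R{\left(D{\left(\frac{1}{-8 + 6},1 \right)} \right)} = - 97 \cdot 9 \left(-5 + 1 \left(\frac{1}{-8 + 6}\right)^{2}\right) = - 97 \cdot 9 \left(-5 + 1 \left(\frac{1}{-2}\right)^{2}\right) = - 97 \cdot 9 \left(-5 + 1 \left(- \frac{1}{2}\right)^{2}\right) = - 97 \cdot 9 \left(-5 + 1 \cdot \frac{1}{4}\right) = - 97 \cdot 9 \left(-5 + \frac{1}{4}\right) = - 97 \cdot 9 \left(- \frac{19}{4}\right) = \left(-97\right) \left(- \frac{171}{4}\right) = \frac{16587}{4}$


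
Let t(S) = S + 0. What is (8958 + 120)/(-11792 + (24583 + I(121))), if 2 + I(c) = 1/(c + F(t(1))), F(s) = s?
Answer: 12444/17531 ≈ 0.70983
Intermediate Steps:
t(S) = S
I(c) = -2 + 1/(1 + c) (I(c) = -2 + 1/(c + 1) = -2 + 1/(1 + c))
(8958 + 120)/(-11792 + (24583 + I(121))) = (8958 + 120)/(-11792 + (24583 + (-1 - 2*121)/(1 + 121))) = 9078/(-11792 + (24583 + (-1 - 242)/122)) = 9078/(-11792 + (24583 + (1/122)*(-243))) = 9078/(-11792 + (24583 - 243/122)) = 9078/(-11792 + 2998883/122) = 9078/(1560259/122) = 9078*(122/1560259) = 12444/17531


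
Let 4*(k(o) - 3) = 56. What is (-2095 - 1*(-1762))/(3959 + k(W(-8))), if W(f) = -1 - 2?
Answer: -333/3976 ≈ -0.083753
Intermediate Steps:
W(f) = -3
k(o) = 17 (k(o) = 3 + (1/4)*56 = 3 + 14 = 17)
(-2095 - 1*(-1762))/(3959 + k(W(-8))) = (-2095 - 1*(-1762))/(3959 + 17) = (-2095 + 1762)/3976 = -333*1/3976 = -333/3976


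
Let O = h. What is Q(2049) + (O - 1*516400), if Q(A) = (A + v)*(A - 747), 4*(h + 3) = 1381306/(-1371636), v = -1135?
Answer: 1847935910347/2743272 ≈ 6.7363e+5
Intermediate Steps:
h = -8920469/2743272 (h = -3 + (1381306/(-1371636))/4 = -3 + (1381306*(-1/1371636))/4 = -3 + (¼)*(-690653/685818) = -3 - 690653/2743272 = -8920469/2743272 ≈ -3.2518)
Q(A) = (-1135 + A)*(-747 + A) (Q(A) = (A - 1135)*(A - 747) = (-1135 + A)*(-747 + A))
O = -8920469/2743272 ≈ -3.2518
Q(2049) + (O - 1*516400) = (847845 + 2049² - 1882*2049) + (-8920469/2743272 - 1*516400) = (847845 + 4198401 - 3856218) + (-8920469/2743272 - 516400) = 1190028 - 1416634581269/2743272 = 1847935910347/2743272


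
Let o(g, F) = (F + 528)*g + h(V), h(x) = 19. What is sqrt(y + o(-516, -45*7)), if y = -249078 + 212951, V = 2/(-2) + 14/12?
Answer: 156*I*sqrt(6) ≈ 382.12*I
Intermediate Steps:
V = 1/6 (V = 2*(-1/2) + 14*(1/12) = -1 + 7/6 = 1/6 ≈ 0.16667)
o(g, F) = 19 + g*(528 + F) (o(g, F) = (F + 528)*g + 19 = (528 + F)*g + 19 = g*(528 + F) + 19 = 19 + g*(528 + F))
y = -36127
sqrt(y + o(-516, -45*7)) = sqrt(-36127 + (19 + 528*(-516) - 45*7*(-516))) = sqrt(-36127 + (19 - 272448 - 315*(-516))) = sqrt(-36127 + (19 - 272448 + 162540)) = sqrt(-36127 - 109889) = sqrt(-146016) = 156*I*sqrt(6)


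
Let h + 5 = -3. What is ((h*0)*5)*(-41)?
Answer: 0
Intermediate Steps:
h = -8 (h = -5 - 3 = -8)
((h*0)*5)*(-41) = (-8*0*5)*(-41) = (0*5)*(-41) = 0*(-41) = 0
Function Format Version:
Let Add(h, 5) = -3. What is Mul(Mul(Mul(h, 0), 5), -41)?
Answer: 0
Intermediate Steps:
h = -8 (h = Add(-5, -3) = -8)
Mul(Mul(Mul(h, 0), 5), -41) = Mul(Mul(Mul(-8, 0), 5), -41) = Mul(Mul(0, 5), -41) = Mul(0, -41) = 0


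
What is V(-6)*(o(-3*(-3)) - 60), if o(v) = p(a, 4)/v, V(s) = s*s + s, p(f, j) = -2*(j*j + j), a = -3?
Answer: -5800/3 ≈ -1933.3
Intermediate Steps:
p(f, j) = -2*j - 2*j² (p(f, j) = -2*(j² + j) = -2*(j + j²) = -2*j - 2*j²)
V(s) = s + s² (V(s) = s² + s = s + s²)
o(v) = -40/v (o(v) = (-2*4*(1 + 4))/v = (-2*4*5)/v = -40/v)
V(-6)*(o(-3*(-3)) - 60) = (-6*(1 - 6))*(-40/((-3*(-3))) - 60) = (-6*(-5))*(-40/9 - 60) = 30*(-40*⅑ - 60) = 30*(-40/9 - 60) = 30*(-580/9) = -5800/3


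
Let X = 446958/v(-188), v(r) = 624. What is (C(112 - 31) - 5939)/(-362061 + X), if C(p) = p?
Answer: 609232/37579851 ≈ 0.016212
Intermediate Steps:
X = 74493/104 (X = 446958/624 = 446958*(1/624) = 74493/104 ≈ 716.28)
(C(112 - 31) - 5939)/(-362061 + X) = ((112 - 31) - 5939)/(-362061 + 74493/104) = (81 - 5939)/(-37579851/104) = -5858*(-104/37579851) = 609232/37579851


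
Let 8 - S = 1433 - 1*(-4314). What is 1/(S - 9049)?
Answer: -1/14788 ≈ -6.7622e-5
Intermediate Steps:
S = -5739 (S = 8 - (1433 - 1*(-4314)) = 8 - (1433 + 4314) = 8 - 1*5747 = 8 - 5747 = -5739)
1/(S - 9049) = 1/(-5739 - 9049) = 1/(-14788) = -1/14788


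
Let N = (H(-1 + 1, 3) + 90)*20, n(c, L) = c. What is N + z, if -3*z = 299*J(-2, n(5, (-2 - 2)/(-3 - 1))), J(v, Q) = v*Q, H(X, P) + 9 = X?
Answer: 7850/3 ≈ 2616.7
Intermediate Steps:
H(X, P) = -9 + X
N = 1620 (N = ((-9 + (-1 + 1)) + 90)*20 = ((-9 + 0) + 90)*20 = (-9 + 90)*20 = 81*20 = 1620)
J(v, Q) = Q*v
z = 2990/3 (z = -299*5*(-2)/3 = -299*(-10)/3 = -1/3*(-2990) = 2990/3 ≈ 996.67)
N + z = 1620 + 2990/3 = 7850/3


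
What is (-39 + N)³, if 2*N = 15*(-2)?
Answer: -157464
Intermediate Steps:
N = -15 (N = (15*(-2))/2 = (½)*(-30) = -15)
(-39 + N)³ = (-39 - 15)³ = (-54)³ = -157464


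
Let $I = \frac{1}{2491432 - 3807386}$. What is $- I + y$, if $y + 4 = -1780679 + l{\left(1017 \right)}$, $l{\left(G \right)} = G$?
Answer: $- \frac{2341958591363}{1315954} \approx -1.7797 \cdot 10^{6}$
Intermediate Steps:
$I = - \frac{1}{1315954}$ ($I = \frac{1}{-1315954} = - \frac{1}{1315954} \approx -7.599 \cdot 10^{-7}$)
$y = -1779666$ ($y = -4 + \left(-1780679 + 1017\right) = -4 - 1779662 = -1779666$)
$- I + y = \left(-1\right) \left(- \frac{1}{1315954}\right) - 1779666 = \frac{1}{1315954} - 1779666 = - \frac{2341958591363}{1315954}$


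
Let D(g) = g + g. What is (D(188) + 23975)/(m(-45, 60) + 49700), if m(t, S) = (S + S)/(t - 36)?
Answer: 657477/1341860 ≈ 0.48997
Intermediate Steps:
D(g) = 2*g
m(t, S) = 2*S/(-36 + t) (m(t, S) = (2*S)/(-36 + t) = 2*S/(-36 + t))
(D(188) + 23975)/(m(-45, 60) + 49700) = (2*188 + 23975)/(2*60/(-36 - 45) + 49700) = (376 + 23975)/(2*60/(-81) + 49700) = 24351/(2*60*(-1/81) + 49700) = 24351/(-40/27 + 49700) = 24351/(1341860/27) = 24351*(27/1341860) = 657477/1341860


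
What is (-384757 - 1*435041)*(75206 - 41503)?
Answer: -27629651994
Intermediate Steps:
(-384757 - 1*435041)*(75206 - 41503) = (-384757 - 435041)*33703 = -819798*33703 = -27629651994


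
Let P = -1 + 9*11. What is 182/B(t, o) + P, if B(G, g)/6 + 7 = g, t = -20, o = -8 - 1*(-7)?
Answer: 2261/24 ≈ 94.208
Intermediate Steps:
P = 98 (P = -1 + 99 = 98)
o = -1 (o = -8 + 7 = -1)
B(G, g) = -42 + 6*g
182/B(t, o) + P = 182/(-42 + 6*(-1)) + 98 = 182/(-42 - 6) + 98 = 182/(-48) + 98 = 182*(-1/48) + 98 = -91/24 + 98 = 2261/24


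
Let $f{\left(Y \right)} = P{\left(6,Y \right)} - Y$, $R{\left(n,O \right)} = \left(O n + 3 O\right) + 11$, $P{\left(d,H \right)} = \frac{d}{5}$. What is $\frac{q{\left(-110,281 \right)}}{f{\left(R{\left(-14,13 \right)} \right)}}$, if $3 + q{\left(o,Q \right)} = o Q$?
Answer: $- \frac{154565}{666} \approx -232.08$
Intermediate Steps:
$P{\left(d,H \right)} = \frac{d}{5}$ ($P{\left(d,H \right)} = d \frac{1}{5} = \frac{d}{5}$)
$q{\left(o,Q \right)} = -3 + Q o$ ($q{\left(o,Q \right)} = -3 + o Q = -3 + Q o$)
$R{\left(n,O \right)} = 11 + 3 O + O n$ ($R{\left(n,O \right)} = \left(3 O + O n\right) + 11 = 11 + 3 O + O n$)
$f{\left(Y \right)} = \frac{6}{5} - Y$ ($f{\left(Y \right)} = \frac{1}{5} \cdot 6 - Y = \frac{6}{5} - Y$)
$\frac{q{\left(-110,281 \right)}}{f{\left(R{\left(-14,13 \right)} \right)}} = \frac{-3 + 281 \left(-110\right)}{\frac{6}{5} - \left(11 + 3 \cdot 13 + 13 \left(-14\right)\right)} = \frac{-3 - 30910}{\frac{6}{5} - \left(11 + 39 - 182\right)} = - \frac{30913}{\frac{6}{5} - -132} = - \frac{30913}{\frac{6}{5} + 132} = - \frac{30913}{\frac{666}{5}} = \left(-30913\right) \frac{5}{666} = - \frac{154565}{666}$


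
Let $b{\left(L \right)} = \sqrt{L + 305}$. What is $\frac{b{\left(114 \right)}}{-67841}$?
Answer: $- \frac{\sqrt{419}}{67841} \approx -0.00030173$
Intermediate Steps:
$b{\left(L \right)} = \sqrt{305 + L}$
$\frac{b{\left(114 \right)}}{-67841} = \frac{\sqrt{305 + 114}}{-67841} = \sqrt{419} \left(- \frac{1}{67841}\right) = - \frac{\sqrt{419}}{67841}$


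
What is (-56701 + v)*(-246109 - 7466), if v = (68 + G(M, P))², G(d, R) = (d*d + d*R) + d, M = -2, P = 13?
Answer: 13887034875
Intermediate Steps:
G(d, R) = d + d² + R*d (G(d, R) = (d² + R*d) + d = d + d² + R*d)
v = 1936 (v = (68 - 2*(1 + 13 - 2))² = (68 - 2*12)² = (68 - 24)² = 44² = 1936)
(-56701 + v)*(-246109 - 7466) = (-56701 + 1936)*(-246109 - 7466) = -54765*(-253575) = 13887034875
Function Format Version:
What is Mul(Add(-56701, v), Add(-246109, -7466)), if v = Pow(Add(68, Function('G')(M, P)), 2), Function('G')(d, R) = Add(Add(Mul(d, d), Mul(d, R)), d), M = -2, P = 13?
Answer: 13887034875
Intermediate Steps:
Function('G')(d, R) = Add(d, Pow(d, 2), Mul(R, d)) (Function('G')(d, R) = Add(Add(Pow(d, 2), Mul(R, d)), d) = Add(d, Pow(d, 2), Mul(R, d)))
v = 1936 (v = Pow(Add(68, Mul(-2, Add(1, 13, -2))), 2) = Pow(Add(68, Mul(-2, 12)), 2) = Pow(Add(68, -24), 2) = Pow(44, 2) = 1936)
Mul(Add(-56701, v), Add(-246109, -7466)) = Mul(Add(-56701, 1936), Add(-246109, -7466)) = Mul(-54765, -253575) = 13887034875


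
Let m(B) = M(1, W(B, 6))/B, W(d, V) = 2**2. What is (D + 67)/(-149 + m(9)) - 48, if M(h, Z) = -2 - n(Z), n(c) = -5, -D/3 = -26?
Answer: -21843/446 ≈ -48.975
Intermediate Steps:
D = 78 (D = -3*(-26) = 78)
W(d, V) = 4
M(h, Z) = 3 (M(h, Z) = -2 - 1*(-5) = -2 + 5 = 3)
m(B) = 3/B
(D + 67)/(-149 + m(9)) - 48 = (78 + 67)/(-149 + 3/9) - 48 = 145/(-149 + 3*(1/9)) - 48 = 145/(-149 + 1/3) - 48 = 145/(-446/3) - 48 = 145*(-3/446) - 48 = -435/446 - 48 = -21843/446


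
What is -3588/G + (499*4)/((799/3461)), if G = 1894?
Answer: 6540590326/756653 ≈ 8644.1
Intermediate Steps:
-3588/G + (499*4)/((799/3461)) = -3588/1894 + (499*4)/((799/3461)) = -3588*1/1894 + 1996/((799*(1/3461))) = -1794/947 + 1996/(799/3461) = -1794/947 + 1996*(3461/799) = -1794/947 + 6908156/799 = 6540590326/756653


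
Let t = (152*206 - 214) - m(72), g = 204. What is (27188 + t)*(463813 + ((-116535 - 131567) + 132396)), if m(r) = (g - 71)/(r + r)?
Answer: 2921679804457/144 ≈ 2.0289e+10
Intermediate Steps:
m(r) = 133/(2*r) (m(r) = (204 - 71)/(r + r) = 133/((2*r)) = 133*(1/(2*r)) = 133/(2*r))
t = 4477979/144 (t = (152*206 - 214) - 133/(2*72) = (31312 - 214) - 133/(2*72) = 31098 - 1*133/144 = 31098 - 133/144 = 4477979/144 ≈ 31097.)
(27188 + t)*(463813 + ((-116535 - 131567) + 132396)) = (27188 + 4477979/144)*(463813 + ((-116535 - 131567) + 132396)) = 8393051*(463813 + (-248102 + 132396))/144 = 8393051*(463813 - 115706)/144 = (8393051/144)*348107 = 2921679804457/144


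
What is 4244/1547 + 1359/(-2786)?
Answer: 1388773/615706 ≈ 2.2556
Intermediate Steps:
4244/1547 + 1359/(-2786) = 4244*(1/1547) + 1359*(-1/2786) = 4244/1547 - 1359/2786 = 1388773/615706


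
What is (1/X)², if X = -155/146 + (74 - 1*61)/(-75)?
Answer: 119902500/182871529 ≈ 0.65567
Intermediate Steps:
X = -13523/10950 (X = -155*1/146 + (74 - 61)*(-1/75) = -155/146 + 13*(-1/75) = -155/146 - 13/75 = -13523/10950 ≈ -1.2350)
(1/X)² = (1/(-13523/10950))² = (-10950/13523)² = 119902500/182871529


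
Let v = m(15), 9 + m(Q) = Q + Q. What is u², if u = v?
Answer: 441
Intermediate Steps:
m(Q) = -9 + 2*Q (m(Q) = -9 + (Q + Q) = -9 + 2*Q)
v = 21 (v = -9 + 2*15 = -9 + 30 = 21)
u = 21
u² = 21² = 441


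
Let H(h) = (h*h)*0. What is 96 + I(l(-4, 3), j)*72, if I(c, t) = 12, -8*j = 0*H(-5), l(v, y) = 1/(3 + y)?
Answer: 960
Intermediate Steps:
H(h) = 0 (H(h) = h²*0 = 0)
j = 0 (j = -0*0 = -⅛*0 = 0)
96 + I(l(-4, 3), j)*72 = 96 + 12*72 = 96 + 864 = 960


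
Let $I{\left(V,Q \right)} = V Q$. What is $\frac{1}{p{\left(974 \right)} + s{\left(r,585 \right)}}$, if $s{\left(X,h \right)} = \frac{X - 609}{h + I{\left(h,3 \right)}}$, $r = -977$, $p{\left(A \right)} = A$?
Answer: $\frac{90}{87599} \approx 0.0010274$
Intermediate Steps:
$I{\left(V,Q \right)} = Q V$
$s{\left(X,h \right)} = \frac{-609 + X}{4 h}$ ($s{\left(X,h \right)} = \frac{X - 609}{h + 3 h} = \frac{-609 + X}{4 h}$)
$\frac{1}{p{\left(974 \right)} + s{\left(r,585 \right)}} = \frac{1}{974 + \frac{-609 - 977}{4 \cdot 585}} = \frac{1}{974 + \frac{1}{4} \cdot \frac{1}{585} \left(-1586\right)} = \frac{1}{974 - \frac{61}{90}} = \frac{1}{\frac{87599}{90}} = \frac{90}{87599}$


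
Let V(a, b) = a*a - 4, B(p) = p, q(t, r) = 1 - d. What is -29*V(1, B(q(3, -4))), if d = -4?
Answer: 87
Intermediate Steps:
q(t, r) = 5 (q(t, r) = 1 - 1*(-4) = 1 + 4 = 5)
V(a, b) = -4 + a² (V(a, b) = a² - 4 = -4 + a²)
-29*V(1, B(q(3, -4))) = -29*(-4 + 1²) = -29*(-4 + 1) = -29*(-3) = 87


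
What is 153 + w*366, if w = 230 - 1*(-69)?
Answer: 109587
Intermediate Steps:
w = 299 (w = 230 + 69 = 299)
153 + w*366 = 153 + 299*366 = 153 + 109434 = 109587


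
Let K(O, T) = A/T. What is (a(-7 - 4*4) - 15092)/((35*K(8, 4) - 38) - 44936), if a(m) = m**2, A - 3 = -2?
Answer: 58252/179861 ≈ 0.32387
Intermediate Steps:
A = 1 (A = 3 - 2 = 1)
K(O, T) = 1/T
(a(-7 - 4*4) - 15092)/((35*K(8, 4) - 38) - 44936) = ((-7 - 4*4)**2 - 15092)/((35/4 - 38) - 44936) = ((-7 - 16)**2 - 15092)/((35*(1/4) - 38) - 44936) = ((-23)**2 - 15092)/((35/4 - 38) - 44936) = (529 - 15092)/(-117/4 - 44936) = -14563/(-179861/4) = -14563*(-4/179861) = 58252/179861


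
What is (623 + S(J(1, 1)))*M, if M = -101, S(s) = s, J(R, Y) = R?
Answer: -63024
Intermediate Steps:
(623 + S(J(1, 1)))*M = (623 + 1)*(-101) = 624*(-101) = -63024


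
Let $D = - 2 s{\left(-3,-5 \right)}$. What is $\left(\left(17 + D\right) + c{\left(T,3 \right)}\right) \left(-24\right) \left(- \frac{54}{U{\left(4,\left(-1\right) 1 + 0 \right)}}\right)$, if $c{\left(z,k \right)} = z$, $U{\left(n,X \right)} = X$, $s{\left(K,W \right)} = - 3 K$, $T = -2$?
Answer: $3888$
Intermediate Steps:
$D = -18$ ($D = - 2 \left(\left(-3\right) \left(-3\right)\right) = \left(-2\right) 9 = -18$)
$\left(\left(17 + D\right) + c{\left(T,3 \right)}\right) \left(-24\right) \left(- \frac{54}{U{\left(4,\left(-1\right) 1 + 0 \right)}}\right) = \left(\left(17 - 18\right) - 2\right) \left(-24\right) \left(- \frac{54}{\left(-1\right) 1 + 0}\right) = \left(-1 - 2\right) \left(-24\right) \left(- \frac{54}{-1 + 0}\right) = \left(-3\right) \left(-24\right) \left(- \frac{54}{-1}\right) = 72 \left(\left(-54\right) \left(-1\right)\right) = 72 \cdot 54 = 3888$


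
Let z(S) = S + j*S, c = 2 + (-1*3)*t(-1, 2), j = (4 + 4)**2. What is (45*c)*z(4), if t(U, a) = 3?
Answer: -81900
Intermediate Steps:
j = 64 (j = 8**2 = 64)
c = -7 (c = 2 - 1*3*3 = 2 - 3*3 = 2 - 9 = -7)
z(S) = 65*S (z(S) = S + 64*S = 65*S)
(45*c)*z(4) = (45*(-7))*(65*4) = -315*260 = -81900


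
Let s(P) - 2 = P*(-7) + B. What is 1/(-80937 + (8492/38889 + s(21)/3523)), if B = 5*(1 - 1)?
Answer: -137005947/11088826053928 ≈ -1.2355e-5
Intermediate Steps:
B = 0 (B = 5*0 = 0)
s(P) = 2 - 7*P (s(P) = 2 + (P*(-7) + 0) = 2 + (-7*P + 0) = 2 - 7*P)
1/(-80937 + (8492/38889 + s(21)/3523)) = 1/(-80937 + (8492/38889 + (2 - 7*21)/3523)) = 1/(-80937 + (8492*(1/38889) + (2 - 147)*(1/3523))) = 1/(-80937 + (8492/38889 - 145*1/3523)) = 1/(-80937 + (8492/38889 - 145/3523)) = 1/(-80937 + 24278411/137005947) = 1/(-11088826053928/137005947) = -137005947/11088826053928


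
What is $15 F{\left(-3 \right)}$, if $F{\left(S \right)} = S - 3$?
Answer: $-90$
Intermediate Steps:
$F{\left(S \right)} = -3 + S$
$15 F{\left(-3 \right)} = 15 \left(-3 - 3\right) = 15 \left(-6\right) = -90$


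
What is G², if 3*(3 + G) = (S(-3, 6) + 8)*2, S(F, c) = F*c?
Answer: 841/9 ≈ 93.444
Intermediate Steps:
G = -29/3 (G = -3 + ((-3*6 + 8)*2)/3 = -3 + ((-18 + 8)*2)/3 = -3 + (-10*2)/3 = -3 + (⅓)*(-20) = -3 - 20/3 = -29/3 ≈ -9.6667)
G² = (-29/3)² = 841/9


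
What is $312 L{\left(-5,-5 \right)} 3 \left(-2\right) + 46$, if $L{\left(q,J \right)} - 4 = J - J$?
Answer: $-7442$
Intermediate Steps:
$L{\left(q,J \right)} = 4$ ($L{\left(q,J \right)} = 4 + \left(J - J\right) = 4 + 0 = 4$)
$312 L{\left(-5,-5 \right)} 3 \left(-2\right) + 46 = 312 \cdot 4 \cdot 3 \left(-2\right) + 46 = 312 \cdot 12 \left(-2\right) + 46 = 312 \left(-24\right) + 46 = -7488 + 46 = -7442$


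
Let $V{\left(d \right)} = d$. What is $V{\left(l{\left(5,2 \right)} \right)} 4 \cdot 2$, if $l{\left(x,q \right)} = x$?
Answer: $40$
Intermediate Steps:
$V{\left(l{\left(5,2 \right)} \right)} 4 \cdot 2 = 5 \cdot 4 \cdot 2 = 20 \cdot 2 = 40$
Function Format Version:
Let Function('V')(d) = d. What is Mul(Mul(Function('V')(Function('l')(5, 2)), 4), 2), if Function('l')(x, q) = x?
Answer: 40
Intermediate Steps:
Mul(Mul(Function('V')(Function('l')(5, 2)), 4), 2) = Mul(Mul(5, 4), 2) = Mul(20, 2) = 40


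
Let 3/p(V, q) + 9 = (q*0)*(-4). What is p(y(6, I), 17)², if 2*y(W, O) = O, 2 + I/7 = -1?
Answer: ⅑ ≈ 0.11111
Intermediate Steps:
I = -21 (I = -14 + 7*(-1) = -14 - 7 = -21)
y(W, O) = O/2
p(V, q) = -⅓ (p(V, q) = 3/(-9 + (q*0)*(-4)) = 3/(-9 + 0*(-4)) = 3/(-9 + 0) = 3/(-9) = 3*(-⅑) = -⅓)
p(y(6, I), 17)² = (-⅓)² = ⅑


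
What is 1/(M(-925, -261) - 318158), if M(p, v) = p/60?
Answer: -12/3818081 ≈ -3.1429e-6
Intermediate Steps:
M(p, v) = p/60 (M(p, v) = p*(1/60) = p/60)
1/(M(-925, -261) - 318158) = 1/((1/60)*(-925) - 318158) = 1/(-185/12 - 318158) = 1/(-3818081/12) = -12/3818081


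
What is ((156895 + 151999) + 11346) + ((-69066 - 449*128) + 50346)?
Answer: 244048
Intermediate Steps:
((156895 + 151999) + 11346) + ((-69066 - 449*128) + 50346) = (308894 + 11346) + ((-69066 - 57472) + 50346) = 320240 + (-126538 + 50346) = 320240 - 76192 = 244048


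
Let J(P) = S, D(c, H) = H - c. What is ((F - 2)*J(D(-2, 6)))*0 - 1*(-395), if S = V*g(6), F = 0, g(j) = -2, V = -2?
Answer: 395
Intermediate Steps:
S = 4 (S = -2*(-2) = 4)
J(P) = 4
((F - 2)*J(D(-2, 6)))*0 - 1*(-395) = ((0 - 2)*4)*0 - 1*(-395) = -2*4*0 + 395 = -8*0 + 395 = 0 + 395 = 395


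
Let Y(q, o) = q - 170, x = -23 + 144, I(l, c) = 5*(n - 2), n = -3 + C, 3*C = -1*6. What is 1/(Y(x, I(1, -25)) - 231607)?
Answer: -1/231656 ≈ -4.3167e-6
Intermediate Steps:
C = -2 (C = (-1*6)/3 = (⅓)*(-6) = -2)
n = -5 (n = -3 - 2 = -5)
I(l, c) = -35 (I(l, c) = 5*(-5 - 2) = 5*(-7) = -35)
x = 121
Y(q, o) = -170 + q
1/(Y(x, I(1, -25)) - 231607) = 1/((-170 + 121) - 231607) = 1/(-49 - 231607) = 1/(-231656) = -1/231656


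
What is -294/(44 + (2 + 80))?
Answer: -7/3 ≈ -2.3333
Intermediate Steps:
-294/(44 + (2 + 80)) = -294/(44 + 82) = -294/126 = (1/126)*(-294) = -7/3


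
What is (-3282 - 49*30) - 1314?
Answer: -6066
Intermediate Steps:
(-3282 - 49*30) - 1314 = (-3282 - 1470) - 1314 = -4752 - 1314 = -6066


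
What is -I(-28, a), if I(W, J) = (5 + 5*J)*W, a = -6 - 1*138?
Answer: -20020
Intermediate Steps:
a = -144 (a = -6 - 138 = -144)
I(W, J) = W*(5 + 5*J)
-I(-28, a) = -5*(-28)*(1 - 144) = -5*(-28)*(-143) = -1*20020 = -20020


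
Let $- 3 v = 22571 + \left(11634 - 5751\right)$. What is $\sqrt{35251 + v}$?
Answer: $\frac{\sqrt{231897}}{3} \approx 160.52$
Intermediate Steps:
$v = - \frac{28454}{3}$ ($v = - \frac{22571 + \left(11634 - 5751\right)}{3} = - \frac{22571 + 5883}{3} = \left(- \frac{1}{3}\right) 28454 = - \frac{28454}{3} \approx -9484.7$)
$\sqrt{35251 + v} = \sqrt{35251 - \frac{28454}{3}} = \sqrt{\frac{77299}{3}} = \frac{\sqrt{231897}}{3}$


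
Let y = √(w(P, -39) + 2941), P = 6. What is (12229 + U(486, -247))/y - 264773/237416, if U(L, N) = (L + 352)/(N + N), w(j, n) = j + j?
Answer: -264773/237416 + 3020144*√2953/729391 ≈ 223.89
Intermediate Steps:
w(j, n) = 2*j
U(L, N) = (352 + L)/(2*N) (U(L, N) = (352 + L)/((2*N)) = (352 + L)*(1/(2*N)) = (352 + L)/(2*N))
y = √2953 (y = √(2*6 + 2941) = √(12 + 2941) = √2953 ≈ 54.341)
(12229 + U(486, -247))/y - 264773/237416 = (12229 + (½)*(352 + 486)/(-247))/(√2953) - 264773/237416 = (12229 + (½)*(-1/247)*838)*(√2953/2953) - 264773*1/237416 = (12229 - 419/247)*(√2953/2953) - 264773/237416 = 3020144*(√2953/2953)/247 - 264773/237416 = 3020144*√2953/729391 - 264773/237416 = -264773/237416 + 3020144*√2953/729391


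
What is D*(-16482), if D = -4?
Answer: 65928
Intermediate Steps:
D*(-16482) = -4*(-16482) = 65928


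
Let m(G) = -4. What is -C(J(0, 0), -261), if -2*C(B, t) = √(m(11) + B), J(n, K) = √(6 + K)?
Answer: √(-4 + √6)/2 ≈ 0.6226*I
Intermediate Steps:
C(B, t) = -√(-4 + B)/2
-C(J(0, 0), -261) = -(-1)*√(-4 + √(6 + 0))/2 = -(-1)*√(-4 + √6)/2 = √(-4 + √6)/2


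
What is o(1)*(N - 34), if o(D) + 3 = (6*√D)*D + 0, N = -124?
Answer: -474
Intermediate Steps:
o(D) = -3 + 6*D^(3/2) (o(D) = -3 + ((6*√D)*D + 0) = -3 + (6*D^(3/2) + 0) = -3 + 6*D^(3/2))
o(1)*(N - 34) = (-3 + 6*1^(3/2))*(-124 - 34) = (-3 + 6*1)*(-158) = (-3 + 6)*(-158) = 3*(-158) = -474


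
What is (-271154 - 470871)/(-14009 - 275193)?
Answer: 742025/289202 ≈ 2.5658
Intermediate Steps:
(-271154 - 470871)/(-14009 - 275193) = -742025/(-289202) = -742025*(-1/289202) = 742025/289202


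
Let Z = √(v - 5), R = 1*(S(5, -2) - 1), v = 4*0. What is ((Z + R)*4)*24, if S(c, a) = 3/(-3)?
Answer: -192 + 96*I*√5 ≈ -192.0 + 214.66*I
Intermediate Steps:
S(c, a) = -1 (S(c, a) = 3*(-⅓) = -1)
v = 0
R = -2 (R = 1*(-1 - 1) = 1*(-2) = -2)
Z = I*√5 (Z = √(0 - 5) = √(-5) = I*√5 ≈ 2.2361*I)
((Z + R)*4)*24 = ((I*√5 - 2)*4)*24 = ((-2 + I*√5)*4)*24 = (-8 + 4*I*√5)*24 = -192 + 96*I*√5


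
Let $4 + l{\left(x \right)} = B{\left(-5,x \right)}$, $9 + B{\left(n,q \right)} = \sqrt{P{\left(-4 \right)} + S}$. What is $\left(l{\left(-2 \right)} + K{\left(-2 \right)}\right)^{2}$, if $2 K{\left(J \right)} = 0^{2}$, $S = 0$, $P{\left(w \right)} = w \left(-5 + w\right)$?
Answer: $49$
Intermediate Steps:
$B{\left(n,q \right)} = -3$ ($B{\left(n,q \right)} = -9 + \sqrt{- 4 \left(-5 - 4\right) + 0} = -9 + \sqrt{\left(-4\right) \left(-9\right) + 0} = -9 + \sqrt{36 + 0} = -9 + \sqrt{36} = -9 + 6 = -3$)
$K{\left(J \right)} = 0$ ($K{\left(J \right)} = \frac{0^{2}}{2} = \frac{1}{2} \cdot 0 = 0$)
$l{\left(x \right)} = -7$ ($l{\left(x \right)} = -4 - 3 = -7$)
$\left(l{\left(-2 \right)} + K{\left(-2 \right)}\right)^{2} = \left(-7 + 0\right)^{2} = \left(-7\right)^{2} = 49$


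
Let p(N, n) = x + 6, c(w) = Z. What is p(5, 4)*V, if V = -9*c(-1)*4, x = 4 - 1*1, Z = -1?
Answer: 324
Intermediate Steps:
c(w) = -1
x = 3 (x = 4 - 1 = 3)
V = 36 (V = -9*(-1)*4 = 9*4 = 36)
p(N, n) = 9 (p(N, n) = 3 + 6 = 9)
p(5, 4)*V = 9*36 = 324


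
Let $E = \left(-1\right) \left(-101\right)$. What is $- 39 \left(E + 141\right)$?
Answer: $-9438$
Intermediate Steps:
$E = 101$
$- 39 \left(E + 141\right) = - 39 \left(101 + 141\right) = \left(-39\right) 242 = -9438$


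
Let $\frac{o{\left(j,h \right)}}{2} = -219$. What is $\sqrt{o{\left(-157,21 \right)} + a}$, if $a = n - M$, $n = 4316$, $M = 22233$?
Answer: $i \sqrt{18355} \approx 135.48 i$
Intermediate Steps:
$o{\left(j,h \right)} = -438$ ($o{\left(j,h \right)} = 2 \left(-219\right) = -438$)
$a = -17917$ ($a = 4316 - 22233 = -17917$)
$\sqrt{o{\left(-157,21 \right)} + a} = \sqrt{-438 - 17917} = \sqrt{-18355} = i \sqrt{18355}$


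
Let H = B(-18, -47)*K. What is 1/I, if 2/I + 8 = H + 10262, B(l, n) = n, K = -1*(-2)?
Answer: 5080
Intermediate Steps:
K = 2
H = -94 (H = -47*2 = -94)
I = 1/5080 (I = 2/(-8 + (-94 + 10262)) = 2/(-8 + 10168) = 2/10160 = 2*(1/10160) = 1/5080 ≈ 0.00019685)
1/I = 1/(1/5080) = 5080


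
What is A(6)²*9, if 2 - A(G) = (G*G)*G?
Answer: 412164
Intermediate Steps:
A(G) = 2 - G³ (A(G) = 2 - G*G*G = 2 - G²*G = 2 - G³)
A(6)²*9 = (2 - 1*6³)²*9 = (2 - 1*216)²*9 = (2 - 216)²*9 = (-214)²*9 = 45796*9 = 412164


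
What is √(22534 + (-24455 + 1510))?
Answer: I*√411 ≈ 20.273*I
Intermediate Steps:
√(22534 + (-24455 + 1510)) = √(22534 - 22945) = √(-411) = I*√411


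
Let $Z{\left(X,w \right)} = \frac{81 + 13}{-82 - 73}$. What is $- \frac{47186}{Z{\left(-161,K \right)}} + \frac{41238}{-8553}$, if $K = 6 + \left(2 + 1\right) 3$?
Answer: $\frac{10425218603}{133997} \approx 77802.0$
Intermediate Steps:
$K = 15$ ($K = 6 + 3 \cdot 3 = 6 + 9 = 15$)
$Z{\left(X,w \right)} = - \frac{94}{155}$ ($Z{\left(X,w \right)} = \frac{94}{-155} = 94 \left(- \frac{1}{155}\right) = - \frac{94}{155}$)
$- \frac{47186}{Z{\left(-161,K \right)}} + \frac{41238}{-8553} = - \frac{47186}{- \frac{94}{155}} + \frac{41238}{-8553} = \left(-47186\right) \left(- \frac{155}{94}\right) + 41238 \left(- \frac{1}{8553}\right) = \frac{3656915}{47} - \frac{13746}{2851} = \frac{10425218603}{133997}$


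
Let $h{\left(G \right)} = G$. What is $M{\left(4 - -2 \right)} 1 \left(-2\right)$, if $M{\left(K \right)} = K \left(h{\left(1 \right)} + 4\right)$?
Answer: $-60$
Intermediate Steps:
$M{\left(K \right)} = 5 K$ ($M{\left(K \right)} = K \left(1 + 4\right) = K 5 = 5 K$)
$M{\left(4 - -2 \right)} 1 \left(-2\right) = 5 \left(4 - -2\right) 1 \left(-2\right) = 5 \left(4 + 2\right) 1 \left(-2\right) = 5 \cdot 6 \cdot 1 \left(-2\right) = 30 \cdot 1 \left(-2\right) = 30 \left(-2\right) = -60$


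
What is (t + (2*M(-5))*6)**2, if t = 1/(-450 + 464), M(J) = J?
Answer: 703921/196 ≈ 3591.4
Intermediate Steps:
t = 1/14 ≈ 0.071429
(t + (2*M(-5))*6)**2 = (1/14 + (2*(-5))*6)**2 = (1/14 - 10*6)**2 = (1/14 - 60)**2 = (-839/14)**2 = 703921/196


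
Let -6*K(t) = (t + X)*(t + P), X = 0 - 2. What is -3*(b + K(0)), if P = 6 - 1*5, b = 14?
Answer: -43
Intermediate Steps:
X = -2
P = 1 (P = 6 - 5 = 1)
K(t) = -(1 + t)*(-2 + t)/6 (K(t) = -(t - 2)*(t + 1)/6 = -(-2 + t)*(1 + t)/6 = -(1 + t)*(-2 + t)/6)
-3*(b + K(0)) = -3*(14 + (⅓ - ⅙*0² + (⅙)*0)) = -3*(14 + (⅓ - ⅙*0 + 0)) = -3*(14 + (⅓ + 0 + 0)) = -3*(14 + ⅓) = -3*43/3 = -43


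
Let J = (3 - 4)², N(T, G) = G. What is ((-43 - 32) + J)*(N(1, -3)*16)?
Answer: 3552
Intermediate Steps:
J = 1 (J = (-1)² = 1)
((-43 - 32) + J)*(N(1, -3)*16) = ((-43 - 32) + 1)*(-3*16) = (-75 + 1)*(-48) = -74*(-48) = 3552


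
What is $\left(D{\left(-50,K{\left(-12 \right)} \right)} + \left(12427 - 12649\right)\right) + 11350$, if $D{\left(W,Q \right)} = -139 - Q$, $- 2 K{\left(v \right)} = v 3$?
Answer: $10971$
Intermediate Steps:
$K{\left(v \right)} = - \frac{3 v}{2}$ ($K{\left(v \right)} = - \frac{v 3}{2} = - \frac{3 v}{2}$)
$\left(D{\left(-50,K{\left(-12 \right)} \right)} + \left(12427 - 12649\right)\right) + 11350 = \left(\left(-139 - \left(- \frac{3}{2}\right) \left(-12\right)\right) + \left(12427 - 12649\right)\right) + 11350 = \left(\left(-139 - 18\right) - 222\right) + 11350 = \left(-157 - 222\right) + 11350 = -379 + 11350 = 10971$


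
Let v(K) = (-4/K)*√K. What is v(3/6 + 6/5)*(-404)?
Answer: 1616*√170/17 ≈ 1239.4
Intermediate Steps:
v(K) = -4/√K
v(3/6 + 6/5)*(-404) = -4/√(3/6 + 6/5)*(-404) = -4/√(3*(⅙) + 6*(⅕))*(-404) = -4/√(½ + 6/5)*(-404) = -4*√170/17*(-404) = 1616*√170/17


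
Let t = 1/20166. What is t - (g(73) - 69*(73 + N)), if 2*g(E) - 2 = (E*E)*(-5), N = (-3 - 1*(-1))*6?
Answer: 176760032/10083 ≈ 17531.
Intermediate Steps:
N = -12 (N = (-3 + 1)*6 = -2*6 = -12)
t = 1/20166 ≈ 4.9588e-5
g(E) = 1 - 5*E²/2 (g(E) = 1 + ((E*E)*(-5))/2 = 1 + (E²*(-5))/2 = 1 + (-5*E²)/2 = 1 - 5*E²/2)
t - (g(73) - 69*(73 + N)) = 1/20166 - ((1 - 5/2*73²) - 69*(73 - 12)) = 1/20166 - ((1 - 5/2*5329) - 69*61) = 1/20166 - ((1 - 26645/2) - 4209) = 1/20166 - (-26643/2 - 4209) = 1/20166 - 1*(-35061/2) = 1/20166 + 35061/2 = 176760032/10083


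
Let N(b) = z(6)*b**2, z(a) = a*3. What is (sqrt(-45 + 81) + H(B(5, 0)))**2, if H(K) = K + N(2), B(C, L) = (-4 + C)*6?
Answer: 7056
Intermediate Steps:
B(C, L) = -24 + 6*C
z(a) = 3*a
N(b) = 18*b**2 (N(b) = (3*6)*b**2 = 18*b**2)
H(K) = 72 + K (H(K) = K + 18*2**2 = K + 18*4 = K + 72 = 72 + K)
(sqrt(-45 + 81) + H(B(5, 0)))**2 = (sqrt(-45 + 81) + (72 + (-24 + 6*5)))**2 = (sqrt(36) + (72 + (-24 + 30)))**2 = (6 + (72 + 6))**2 = (6 + 78)**2 = 84**2 = 7056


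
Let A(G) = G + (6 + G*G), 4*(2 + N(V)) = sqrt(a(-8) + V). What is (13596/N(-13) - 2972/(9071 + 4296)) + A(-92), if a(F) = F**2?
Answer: -4359792622/173771 - 54384*sqrt(51)/13 ≈ -54965.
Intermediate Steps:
N(V) = -2 + sqrt(64 + V)/4 (N(V) = -2 + sqrt((-8)**2 + V)/4 = -2 + sqrt(64 + V)/4)
A(G) = 6 + G + G**2 (A(G) = G + (6 + G**2) = 6 + G + G**2)
(13596/N(-13) - 2972/(9071 + 4296)) + A(-92) = (13596/(-2 + sqrt(64 - 13)/4) - 2972/(9071 + 4296)) + (6 - 92 + (-92)**2) = (13596/(-2 + sqrt(51)/4) - 2972/13367) + (6 - 92 + 8464) = (13596/(-2 + sqrt(51)/4) - 2972*1/13367) + 8378 = (13596/(-2 + sqrt(51)/4) - 2972/13367) + 8378 = (-2972/13367 + 13596/(-2 + sqrt(51)/4)) + 8378 = 111985754/13367 + 13596/(-2 + sqrt(51)/4)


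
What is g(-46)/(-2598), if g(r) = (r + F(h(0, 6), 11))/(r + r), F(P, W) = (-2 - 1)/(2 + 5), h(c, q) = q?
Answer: -325/1673112 ≈ -0.00019425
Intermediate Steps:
F(P, W) = -3/7
g(r) = (-3/7 + r)/(2*r) (g(r) = (r - 3/7)/(r + r) = (-3/7 + r)/((2*r)) = (-3/7 + r)*(1/(2*r)) = (-3/7 + r)/(2*r))
g(-46)/(-2598) = ((1/14)*(-3 + 7*(-46))/(-46))/(-2598) = ((1/14)*(-1/46)*(-3 - 322))*(-1/2598) = ((1/14)*(-1/46)*(-325))*(-1/2598) = (325/644)*(-1/2598) = -325/1673112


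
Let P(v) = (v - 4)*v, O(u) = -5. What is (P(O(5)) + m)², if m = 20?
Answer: 4225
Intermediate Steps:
P(v) = v*(-4 + v) (P(v) = (-4 + v)*v = v*(-4 + v))
(P(O(5)) + m)² = (-5*(-4 - 5) + 20)² = (-5*(-9) + 20)² = (45 + 20)² = 65² = 4225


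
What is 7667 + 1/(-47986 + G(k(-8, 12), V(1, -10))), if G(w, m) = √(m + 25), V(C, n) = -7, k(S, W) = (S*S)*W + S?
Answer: 8827232434370/1151328089 - 3*√2/2302656178 ≈ 7667.0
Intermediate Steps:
k(S, W) = S + W*S² (k(S, W) = S²*W + S = W*S² + S = S + W*S²)
G(w, m) = √(25 + m)
7667 + 1/(-47986 + G(k(-8, 12), V(1, -10))) = 7667 + 1/(-47986 + √(25 - 7)) = 7667 + 1/(-47986 + √18) = 7667 + 1/(-47986 + 3*√2)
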